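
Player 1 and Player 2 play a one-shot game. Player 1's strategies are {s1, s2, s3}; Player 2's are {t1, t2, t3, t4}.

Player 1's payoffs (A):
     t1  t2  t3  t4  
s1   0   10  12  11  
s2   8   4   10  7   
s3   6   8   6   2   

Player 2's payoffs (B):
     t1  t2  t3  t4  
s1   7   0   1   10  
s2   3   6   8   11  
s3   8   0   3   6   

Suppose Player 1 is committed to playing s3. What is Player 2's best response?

t1

With Player 1 fixed at s3, Player 2's payoffs are: t1 → 8, t2 → 0, t3 → 3, t4 → 6.
The maximum is 8, achieved by t1.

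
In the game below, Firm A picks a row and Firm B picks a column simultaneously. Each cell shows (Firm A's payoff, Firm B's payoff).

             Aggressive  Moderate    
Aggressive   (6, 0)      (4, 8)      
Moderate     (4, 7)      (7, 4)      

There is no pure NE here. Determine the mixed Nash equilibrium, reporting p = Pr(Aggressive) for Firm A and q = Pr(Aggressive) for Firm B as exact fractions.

p = 3/11, q = 3/5

Each player's mixing probability is pinned down by making the *other* player indifferent.
Firm B indifferent between Aggressive and Moderate: p·0 + (1−p)·7 = p·8 + (1−p)·4 ⟹ 7 + (-7)p = 4 + 4p ⟹ p = 3/11.
Firm A indifferent between Aggressive and Moderate: q·6 + (1−q)·4 = q·4 + (1−q)·7 ⟹ 4 + 2q = 7 + (-3)q ⟹ q = 3/5.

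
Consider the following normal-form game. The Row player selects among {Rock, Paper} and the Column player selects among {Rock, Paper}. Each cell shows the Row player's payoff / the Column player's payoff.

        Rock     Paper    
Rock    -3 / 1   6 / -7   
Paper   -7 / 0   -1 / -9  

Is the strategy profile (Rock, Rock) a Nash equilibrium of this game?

Yes

Holding the Column player at Rock: the Row player gets -3 from Rock, versus -7 from Paper. No profitable deviation for the Row player.
Holding the Row player at Rock: the Column player gets 1 from Rock, versus -7 from Paper. No profitable deviation for the Column player either.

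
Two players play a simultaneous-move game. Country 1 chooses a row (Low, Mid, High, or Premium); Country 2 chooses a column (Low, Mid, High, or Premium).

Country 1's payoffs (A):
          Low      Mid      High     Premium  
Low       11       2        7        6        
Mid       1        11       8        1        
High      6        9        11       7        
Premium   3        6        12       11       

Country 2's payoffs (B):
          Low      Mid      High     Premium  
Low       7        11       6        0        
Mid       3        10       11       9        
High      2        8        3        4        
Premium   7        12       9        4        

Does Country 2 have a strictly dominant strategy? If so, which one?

A strategy is strictly dominant if it gives Country 2 a strictly higher payoff than every other strategy, against every choice by the opponent.
Low is not dominant: against Low, Mid gives 11 > 7.
Mid is not dominant: against Mid, High gives 11 > 10.
High is not dominant: against Low, Low gives 7 > 6.
Premium is not dominant: against Low, Low gives 7 > 0.
No single strategy is best against every opponent action.

None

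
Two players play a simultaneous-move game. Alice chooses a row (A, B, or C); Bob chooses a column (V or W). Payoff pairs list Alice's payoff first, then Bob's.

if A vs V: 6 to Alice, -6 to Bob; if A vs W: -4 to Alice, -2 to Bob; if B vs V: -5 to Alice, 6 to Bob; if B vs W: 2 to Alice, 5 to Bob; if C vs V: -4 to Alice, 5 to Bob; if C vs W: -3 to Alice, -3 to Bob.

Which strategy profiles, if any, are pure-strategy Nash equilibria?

There is no pure-strategy Nash equilibrium

A profile is a Nash equilibrium when each player is best-responding to the other.
Alice's best responses — vs V: A (payoff 6); vs W: B (payoff 2).
Bob's best responses — vs A: W (payoff -2); vs B: V (payoff 6); vs C: V (payoff 5).
No cell has both players best-responding. For instance, Alice's best reply to V is A, but against A Bob prefers W over V.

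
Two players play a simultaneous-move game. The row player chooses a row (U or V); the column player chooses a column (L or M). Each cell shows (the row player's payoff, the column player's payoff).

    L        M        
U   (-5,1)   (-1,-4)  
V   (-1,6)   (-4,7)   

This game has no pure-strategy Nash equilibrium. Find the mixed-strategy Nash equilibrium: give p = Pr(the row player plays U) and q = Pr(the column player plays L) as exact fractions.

p = 1/6, q = 3/7

Each player's mixing probability is pinned down by making the *other* player indifferent.
The column player indifferent between L and M: p·1 + (1−p)·6 = p·(-4) + (1−p)·7 ⟹ 6 + (-5)p = 7 + (-11)p ⟹ p = 1/6.
The row player indifferent between U and V: q·(-5) + (1−q)·(-1) = q·(-1) + (1−q)·(-4) ⟹ (-1) + (-4)q = (-4) + 3q ⟹ q = 3/7.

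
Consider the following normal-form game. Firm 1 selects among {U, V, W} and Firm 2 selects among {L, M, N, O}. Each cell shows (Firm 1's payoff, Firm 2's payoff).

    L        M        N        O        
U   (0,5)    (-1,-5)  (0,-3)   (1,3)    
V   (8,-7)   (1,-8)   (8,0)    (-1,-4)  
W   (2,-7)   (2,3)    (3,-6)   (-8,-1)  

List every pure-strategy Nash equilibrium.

(V, N) and (W, M)

Find each player's best response to every opponent strategy; NE are the intersections.
Firm 1's best responses — vs L: V (payoff 8); vs M: W (payoff 2); vs N: V (payoff 8); vs O: U (payoff 1).
Firm 2's best responses — vs U: L (payoff 5); vs V: N (payoff 0); vs W: M (payoff 3).
Mutual best responses occur at (V, N) and (W, M); at each, neither player gains by switching.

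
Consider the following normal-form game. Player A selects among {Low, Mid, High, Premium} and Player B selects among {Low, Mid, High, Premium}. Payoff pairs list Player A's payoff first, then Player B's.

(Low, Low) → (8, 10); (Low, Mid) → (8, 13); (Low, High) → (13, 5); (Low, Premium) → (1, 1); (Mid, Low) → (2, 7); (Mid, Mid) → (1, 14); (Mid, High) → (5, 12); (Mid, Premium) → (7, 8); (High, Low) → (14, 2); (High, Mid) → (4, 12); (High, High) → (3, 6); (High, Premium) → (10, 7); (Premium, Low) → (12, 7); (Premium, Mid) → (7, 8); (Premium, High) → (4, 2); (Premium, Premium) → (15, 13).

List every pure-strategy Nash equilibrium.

Check mutual best responses: a cell is a NE iff neither player can gain by unilaterally deviating.
Player A's best responses — vs Low: High (payoff 14); vs Mid: Low (payoff 8); vs High: Low (payoff 13); vs Premium: Premium (payoff 15).
Player B's best responses — vs Low: Mid (payoff 13); vs Mid: Mid (payoff 14); vs High: Mid (payoff 12); vs Premium: Premium (payoff 13).
Mutual best responses occur at (Low, Mid) and (Premium, Premium); at each, neither player gains by switching.

(Low, Mid) and (Premium, Premium)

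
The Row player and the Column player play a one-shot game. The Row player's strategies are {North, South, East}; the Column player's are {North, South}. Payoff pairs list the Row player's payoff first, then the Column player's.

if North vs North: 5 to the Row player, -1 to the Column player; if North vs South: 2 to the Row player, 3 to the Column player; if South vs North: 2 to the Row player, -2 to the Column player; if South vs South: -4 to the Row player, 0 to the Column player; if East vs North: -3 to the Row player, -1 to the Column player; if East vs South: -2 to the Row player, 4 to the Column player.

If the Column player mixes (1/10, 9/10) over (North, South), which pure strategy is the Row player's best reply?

North

The Row player's best reply maximizes expected payoff against the mix.
North: (1/10)·5 + (9/10)·2 = 23/10
South: (1/10)·2 + (9/10)·(-4) = -17/5
East: (1/10)·(-3) + (9/10)·(-2) = -21/10
Highest expected payoff is 23/10, from North.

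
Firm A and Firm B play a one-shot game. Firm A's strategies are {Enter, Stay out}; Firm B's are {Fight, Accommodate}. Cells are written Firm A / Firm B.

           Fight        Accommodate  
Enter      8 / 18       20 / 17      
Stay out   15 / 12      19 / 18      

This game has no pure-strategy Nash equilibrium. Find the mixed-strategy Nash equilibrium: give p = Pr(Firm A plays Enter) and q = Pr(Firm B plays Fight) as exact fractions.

p = 6/7, q = 1/8

In a mixed NE each player is indifferent between their pure strategies, so the opponent's mix sets the indifference.
Firm B indifferent between Fight and Accommodate: p·18 + (1−p)·12 = p·17 + (1−p)·18 ⟹ 12 + 6p = 18 + (-1)p ⟹ p = 6/7.
Firm A indifferent between Enter and Stay out: q·8 + (1−q)·20 = q·15 + (1−q)·19 ⟹ 20 + (-12)q = 19 + (-4)q ⟹ q = 1/8.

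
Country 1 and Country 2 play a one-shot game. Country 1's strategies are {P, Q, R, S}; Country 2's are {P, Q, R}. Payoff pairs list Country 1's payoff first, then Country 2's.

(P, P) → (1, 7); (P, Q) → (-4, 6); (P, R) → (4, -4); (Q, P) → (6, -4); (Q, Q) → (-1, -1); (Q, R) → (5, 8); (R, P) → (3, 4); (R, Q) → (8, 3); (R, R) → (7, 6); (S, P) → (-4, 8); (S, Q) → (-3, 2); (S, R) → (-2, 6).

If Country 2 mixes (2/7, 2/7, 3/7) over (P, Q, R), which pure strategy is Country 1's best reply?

Compute Country 1's expected payoff from each pure strategy against the given mix.
P: (2/7)·1 + (2/7)·(-4) + (3/7)·4 = 6/7
Q: (2/7)·6 + (2/7)·(-1) + (3/7)·5 = 25/7
R: (2/7)·3 + (2/7)·8 + (3/7)·7 = 43/7
S: (2/7)·(-4) + (2/7)·(-3) + (3/7)·(-2) = -20/7
Highest expected payoff is 43/7, from R.

R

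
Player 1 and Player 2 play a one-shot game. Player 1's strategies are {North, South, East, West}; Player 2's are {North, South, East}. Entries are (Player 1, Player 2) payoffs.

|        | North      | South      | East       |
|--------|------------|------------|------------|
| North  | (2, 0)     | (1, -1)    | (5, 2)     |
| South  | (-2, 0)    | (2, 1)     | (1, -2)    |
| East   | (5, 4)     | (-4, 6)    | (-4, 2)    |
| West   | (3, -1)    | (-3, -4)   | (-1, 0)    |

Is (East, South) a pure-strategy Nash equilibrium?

Holding Player 2 at South: Player 1 gets -4 from East but could get 2 by switching to South. Player 1 has a profitable deviation.

No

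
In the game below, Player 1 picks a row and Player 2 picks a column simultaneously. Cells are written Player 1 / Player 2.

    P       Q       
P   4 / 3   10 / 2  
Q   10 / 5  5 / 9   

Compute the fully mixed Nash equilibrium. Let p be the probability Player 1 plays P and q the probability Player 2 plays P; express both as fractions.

p = 4/5, q = 5/11

Each player's mixing probability is pinned down by making the *other* player indifferent.
Player 2 indifferent between P and Q: p·3 + (1−p)·5 = p·2 + (1−p)·9 ⟹ 5 + (-2)p = 9 + (-7)p ⟹ p = 4/5.
Player 1 indifferent between P and Q: q·4 + (1−q)·10 = q·10 + (1−q)·5 ⟹ 10 + (-6)q = 5 + 5q ⟹ q = 5/11.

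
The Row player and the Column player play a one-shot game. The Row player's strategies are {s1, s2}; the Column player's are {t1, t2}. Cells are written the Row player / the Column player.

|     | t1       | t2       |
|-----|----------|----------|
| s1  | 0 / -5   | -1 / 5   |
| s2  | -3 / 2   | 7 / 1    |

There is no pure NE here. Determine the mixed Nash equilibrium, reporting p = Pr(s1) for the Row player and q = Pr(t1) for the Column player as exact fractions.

p = 1/11, q = 8/11

Each player's mixing probability is pinned down by making the *other* player indifferent.
The Column player indifferent between t1 and t2: p·(-5) + (1−p)·2 = p·5 + (1−p)·1 ⟹ 2 + (-7)p = 1 + 4p ⟹ p = 1/11.
The Row player indifferent between s1 and s2: q·0 + (1−q)·(-1) = q·(-3) + (1−q)·7 ⟹ (-1) + 1q = 7 + (-10)q ⟹ q = 8/11.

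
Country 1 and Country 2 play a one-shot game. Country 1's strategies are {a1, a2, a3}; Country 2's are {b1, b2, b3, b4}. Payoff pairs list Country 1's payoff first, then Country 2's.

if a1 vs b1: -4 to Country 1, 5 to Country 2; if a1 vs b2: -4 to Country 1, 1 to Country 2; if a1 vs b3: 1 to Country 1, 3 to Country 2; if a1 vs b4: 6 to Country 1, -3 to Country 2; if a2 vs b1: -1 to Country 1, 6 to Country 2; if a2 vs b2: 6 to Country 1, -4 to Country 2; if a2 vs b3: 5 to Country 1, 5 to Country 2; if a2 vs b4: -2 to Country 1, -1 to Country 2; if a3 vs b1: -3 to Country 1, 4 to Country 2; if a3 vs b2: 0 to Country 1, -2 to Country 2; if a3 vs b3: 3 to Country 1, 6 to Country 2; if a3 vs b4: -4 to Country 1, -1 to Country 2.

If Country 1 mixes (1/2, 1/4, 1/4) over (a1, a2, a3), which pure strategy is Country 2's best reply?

b1

Compute Country 2's expected payoff from each pure strategy against the given mix.
b1: (1/2)·5 + (1/4)·6 + (1/4)·4 = 5
b2: (1/2)·1 + (1/4)·(-4) + (1/4)·(-2) = -1
b3: (1/2)·3 + (1/4)·5 + (1/4)·6 = 17/4
b4: (1/2)·(-3) + (1/4)·(-1) + (1/4)·(-1) = -2
Highest expected payoff is 5, from b1.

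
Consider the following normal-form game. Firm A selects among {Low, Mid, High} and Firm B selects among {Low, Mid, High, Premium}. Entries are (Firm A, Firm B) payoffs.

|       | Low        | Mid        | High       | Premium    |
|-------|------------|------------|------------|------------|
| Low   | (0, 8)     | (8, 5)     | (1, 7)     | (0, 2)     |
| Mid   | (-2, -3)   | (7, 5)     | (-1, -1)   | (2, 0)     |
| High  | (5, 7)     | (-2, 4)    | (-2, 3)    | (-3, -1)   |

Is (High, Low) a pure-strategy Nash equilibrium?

Holding Firm B at Low: Firm A gets 5 from High, versus 0 from Low, -2 from Mid. No profitable deviation for Firm A.
Holding Firm A at High: Firm B gets 7 from Low, versus 4 from Mid, 3 from High, -1 from Premium. No profitable deviation for Firm B either.

Yes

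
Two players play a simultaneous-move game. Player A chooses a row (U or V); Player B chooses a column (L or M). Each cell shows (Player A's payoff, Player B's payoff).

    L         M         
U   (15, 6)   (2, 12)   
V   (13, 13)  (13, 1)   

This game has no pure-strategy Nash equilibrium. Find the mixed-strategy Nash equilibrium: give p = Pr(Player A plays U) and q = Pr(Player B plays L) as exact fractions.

In a mixed NE each player is indifferent between their pure strategies, so the opponent's mix sets the indifference.
Player B indifferent between L and M: p·6 + (1−p)·13 = p·12 + (1−p)·1 ⟹ 13 + (-7)p = 1 + 11p ⟹ p = 2/3.
Player A indifferent between U and V: q·15 + (1−q)·2 = q·13 + (1−q)·13 ⟹ 2 + 13q = 13 + 0q ⟹ q = 11/13.

p = 2/3, q = 11/13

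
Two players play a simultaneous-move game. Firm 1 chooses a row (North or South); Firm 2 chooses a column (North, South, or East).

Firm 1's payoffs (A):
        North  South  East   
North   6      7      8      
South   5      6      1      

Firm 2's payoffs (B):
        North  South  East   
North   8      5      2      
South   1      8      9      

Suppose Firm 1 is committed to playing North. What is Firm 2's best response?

North

With Firm 1 fixed at North, Firm 2's payoffs are: North → 8, South → 5, East → 2.
The maximum is 8, achieved by North.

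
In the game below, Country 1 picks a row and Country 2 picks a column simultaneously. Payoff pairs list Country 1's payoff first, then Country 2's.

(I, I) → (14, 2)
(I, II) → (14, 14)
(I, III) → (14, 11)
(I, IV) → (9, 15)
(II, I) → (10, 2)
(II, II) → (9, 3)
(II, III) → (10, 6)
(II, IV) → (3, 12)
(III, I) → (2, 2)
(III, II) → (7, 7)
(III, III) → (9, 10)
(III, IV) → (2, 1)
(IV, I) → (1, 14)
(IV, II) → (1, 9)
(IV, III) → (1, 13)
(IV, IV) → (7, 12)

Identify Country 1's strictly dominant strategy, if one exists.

I

A strategy is strictly dominant if it gives Country 1 a strictly higher payoff than every other strategy, against every choice by the opponent.
I strictly dominates: vs I: 14 > each of {10, 2, 1}; vs II: 14 > each of {9, 7, 1}; vs III: 14 > each of {10, 9, 1}; vs IV: 9 > each of {3, 2, 7}.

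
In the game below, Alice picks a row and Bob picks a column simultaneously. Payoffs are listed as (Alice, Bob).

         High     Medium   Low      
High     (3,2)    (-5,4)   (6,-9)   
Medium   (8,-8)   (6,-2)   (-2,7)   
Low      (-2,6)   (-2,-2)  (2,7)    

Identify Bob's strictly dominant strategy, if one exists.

No strictly dominant strategy

A strategy is strictly dominant if it gives Bob a strictly higher payoff than every other strategy, against every choice by the opponent.
High is not dominant: against High, Medium gives 4 > 2.
Medium is not dominant: against Medium, Low gives 7 > -2.
Low is not dominant: against High, High gives 2 > -9.
No single strategy is best against every opponent action.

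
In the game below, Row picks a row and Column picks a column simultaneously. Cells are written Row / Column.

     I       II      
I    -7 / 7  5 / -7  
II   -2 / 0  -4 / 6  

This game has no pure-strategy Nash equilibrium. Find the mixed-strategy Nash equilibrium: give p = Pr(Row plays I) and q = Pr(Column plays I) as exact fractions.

p = 3/10, q = 9/14

Each player's mixing probability is pinned down by making the *other* player indifferent.
Column indifferent between I and II: p·7 + (1−p)·0 = p·(-7) + (1−p)·6 ⟹ 0 + 7p = 6 + (-13)p ⟹ p = 3/10.
Row indifferent between I and II: q·(-7) + (1−q)·5 = q·(-2) + (1−q)·(-4) ⟹ 5 + (-12)q = (-4) + 2q ⟹ q = 9/14.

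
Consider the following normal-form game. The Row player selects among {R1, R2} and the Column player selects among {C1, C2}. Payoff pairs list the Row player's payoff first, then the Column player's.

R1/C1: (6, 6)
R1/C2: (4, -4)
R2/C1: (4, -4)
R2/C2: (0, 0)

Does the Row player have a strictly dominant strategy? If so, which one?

R1

A strategy is strictly dominant if it gives the Row player a strictly higher payoff than every other strategy, against every choice by the opponent.
R1 strictly dominates: vs C1: 6 > 4; vs C2: 4 > 0.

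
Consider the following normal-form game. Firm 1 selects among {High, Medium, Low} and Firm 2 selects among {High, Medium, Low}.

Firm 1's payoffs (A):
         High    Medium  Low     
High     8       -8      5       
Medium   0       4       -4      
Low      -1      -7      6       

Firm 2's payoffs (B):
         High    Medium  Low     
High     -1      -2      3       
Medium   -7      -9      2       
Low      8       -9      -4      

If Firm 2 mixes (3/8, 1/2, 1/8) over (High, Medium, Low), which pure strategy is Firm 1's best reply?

Compute Firm 1's expected payoff from each pure strategy against the given mix.
High: (3/8)·8 + (1/2)·(-8) + (1/8)·5 = -3/8
Medium: (3/8)·0 + (1/2)·4 + (1/8)·(-4) = 3/2
Low: (3/8)·(-1) + (1/2)·(-7) + (1/8)·6 = -25/8
Highest expected payoff is 3/2, from Medium.

Medium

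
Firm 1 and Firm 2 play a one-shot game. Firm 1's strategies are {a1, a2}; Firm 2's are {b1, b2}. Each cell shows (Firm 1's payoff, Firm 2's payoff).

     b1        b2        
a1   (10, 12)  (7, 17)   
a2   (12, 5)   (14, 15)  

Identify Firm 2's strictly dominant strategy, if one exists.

A strategy is strictly dominant if it gives Firm 2 a strictly higher payoff than every other strategy, against every choice by the opponent.
b2 strictly dominates: vs a1: 17 > 12; vs a2: 15 > 5.

b2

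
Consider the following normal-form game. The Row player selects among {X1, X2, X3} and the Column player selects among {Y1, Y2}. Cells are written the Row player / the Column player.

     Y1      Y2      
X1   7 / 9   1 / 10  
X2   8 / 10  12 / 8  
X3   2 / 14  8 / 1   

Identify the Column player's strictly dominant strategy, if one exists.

A strategy is strictly dominant if it gives the Column player a strictly higher payoff than every other strategy, against every choice by the opponent.
Y1 is not dominant: against X1, Y2 gives 10 > 9.
Y2 is not dominant: against X2, Y1 gives 10 > 8.
No single strategy is best against every opponent action.

No strictly dominant strategy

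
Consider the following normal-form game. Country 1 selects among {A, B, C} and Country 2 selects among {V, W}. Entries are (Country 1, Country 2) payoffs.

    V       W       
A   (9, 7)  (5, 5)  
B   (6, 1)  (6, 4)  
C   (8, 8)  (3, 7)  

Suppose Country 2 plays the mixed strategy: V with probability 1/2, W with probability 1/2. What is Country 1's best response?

Country 1's best reply maximizes expected payoff against the mix.
A: (1/2)·9 + (1/2)·5 = 7
B: (1/2)·6 + (1/2)·6 = 6
C: (1/2)·8 + (1/2)·3 = 11/2
Highest expected payoff is 7, from A.

A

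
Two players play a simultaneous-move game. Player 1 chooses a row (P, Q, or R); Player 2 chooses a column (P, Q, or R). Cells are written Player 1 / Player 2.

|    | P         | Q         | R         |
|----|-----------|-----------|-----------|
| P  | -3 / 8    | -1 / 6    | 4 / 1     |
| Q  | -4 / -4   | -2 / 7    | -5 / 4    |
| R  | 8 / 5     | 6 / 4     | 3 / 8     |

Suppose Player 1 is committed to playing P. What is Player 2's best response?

With Player 1 fixed at P, Player 2's payoffs are: P → 8, Q → 6, R → 1.
The maximum is 8, achieved by P.

P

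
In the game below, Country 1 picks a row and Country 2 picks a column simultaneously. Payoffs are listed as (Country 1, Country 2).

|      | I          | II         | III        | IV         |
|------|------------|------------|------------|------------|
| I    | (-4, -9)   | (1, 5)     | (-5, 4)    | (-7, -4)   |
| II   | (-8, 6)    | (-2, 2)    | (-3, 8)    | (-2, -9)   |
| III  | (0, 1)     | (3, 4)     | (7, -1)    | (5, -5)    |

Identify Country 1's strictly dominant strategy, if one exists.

III

Check whether one of Country 1's strategies beats all alternatives regardless of what the opponent does.
III strictly dominates: vs I: 0 > each of {-4, -8}; vs II: 3 > each of {1, -2}; vs III: 7 > each of {-5, -3}; vs IV: 5 > each of {-7, -2}.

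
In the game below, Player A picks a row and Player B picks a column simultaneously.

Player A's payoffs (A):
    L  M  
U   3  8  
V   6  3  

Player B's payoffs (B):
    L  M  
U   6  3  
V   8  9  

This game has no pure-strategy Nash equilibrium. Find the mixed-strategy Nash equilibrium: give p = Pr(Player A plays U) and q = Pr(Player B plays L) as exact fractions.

In a mixed NE each player is indifferent between their pure strategies, so the opponent's mix sets the indifference.
Player B indifferent between L and M: p·6 + (1−p)·8 = p·3 + (1−p)·9 ⟹ 8 + (-2)p = 9 + (-6)p ⟹ p = 1/4.
Player A indifferent between U and V: q·3 + (1−q)·8 = q·6 + (1−q)·3 ⟹ 8 + (-5)q = 3 + 3q ⟹ q = 5/8.

p = 1/4, q = 5/8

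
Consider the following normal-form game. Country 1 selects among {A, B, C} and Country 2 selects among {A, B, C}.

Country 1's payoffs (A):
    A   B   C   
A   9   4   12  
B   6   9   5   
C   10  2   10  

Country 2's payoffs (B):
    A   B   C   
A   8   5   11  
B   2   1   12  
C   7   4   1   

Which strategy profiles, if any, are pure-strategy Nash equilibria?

Check mutual best responses: a cell is a NE iff neither player can gain by unilaterally deviating.
Country 1's best responses — vs A: C (payoff 10); vs B: B (payoff 9); vs C: A (payoff 12).
Country 2's best responses — vs A: C (payoff 11); vs B: C (payoff 12); vs C: A (payoff 7).
Mutual best responses occur at (A, C) and (C, A); at each, neither player gains by switching.

(A, C) and (C, A)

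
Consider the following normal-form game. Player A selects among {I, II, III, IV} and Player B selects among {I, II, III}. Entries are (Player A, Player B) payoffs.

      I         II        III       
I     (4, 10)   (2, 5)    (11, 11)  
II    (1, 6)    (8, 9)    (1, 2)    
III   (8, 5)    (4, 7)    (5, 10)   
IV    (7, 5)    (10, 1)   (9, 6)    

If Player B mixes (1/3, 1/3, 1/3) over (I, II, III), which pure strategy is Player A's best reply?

IV

Compute Player A's expected payoff from each pure strategy against the given mix.
I: (1/3)·4 + (1/3)·2 + (1/3)·11 = 17/3
II: (1/3)·1 + (1/3)·8 + (1/3)·1 = 10/3
III: (1/3)·8 + (1/3)·4 + (1/3)·5 = 17/3
IV: (1/3)·7 + (1/3)·10 + (1/3)·9 = 26/3
Highest expected payoff is 26/3, from IV.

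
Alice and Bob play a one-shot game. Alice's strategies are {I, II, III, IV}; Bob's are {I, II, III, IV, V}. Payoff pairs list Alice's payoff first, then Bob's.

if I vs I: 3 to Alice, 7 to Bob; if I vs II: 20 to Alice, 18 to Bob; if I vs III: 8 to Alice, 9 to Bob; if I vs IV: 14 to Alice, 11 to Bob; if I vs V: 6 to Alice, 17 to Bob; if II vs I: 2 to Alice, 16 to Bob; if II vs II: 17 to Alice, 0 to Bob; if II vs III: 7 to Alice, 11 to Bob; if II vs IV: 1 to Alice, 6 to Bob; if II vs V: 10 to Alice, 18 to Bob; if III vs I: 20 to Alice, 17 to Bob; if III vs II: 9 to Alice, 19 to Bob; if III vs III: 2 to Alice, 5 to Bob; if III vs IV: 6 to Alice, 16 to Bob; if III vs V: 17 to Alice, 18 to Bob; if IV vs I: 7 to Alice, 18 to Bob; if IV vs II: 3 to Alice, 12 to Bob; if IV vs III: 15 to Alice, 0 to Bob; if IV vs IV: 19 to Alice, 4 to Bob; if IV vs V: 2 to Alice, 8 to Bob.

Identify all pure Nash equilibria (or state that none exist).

A profile is a Nash equilibrium when each player is best-responding to the other.
Alice's best responses — vs I: III (payoff 20); vs II: I (payoff 20); vs III: IV (payoff 15); vs IV: IV (payoff 19); vs V: III (payoff 17).
Bob's best responses — vs I: II (payoff 18); vs II: V (payoff 18); vs III: II (payoff 19); vs IV: I (payoff 18).
The only mutual best response is (I, II); neither player gains by switching there.

(I, II)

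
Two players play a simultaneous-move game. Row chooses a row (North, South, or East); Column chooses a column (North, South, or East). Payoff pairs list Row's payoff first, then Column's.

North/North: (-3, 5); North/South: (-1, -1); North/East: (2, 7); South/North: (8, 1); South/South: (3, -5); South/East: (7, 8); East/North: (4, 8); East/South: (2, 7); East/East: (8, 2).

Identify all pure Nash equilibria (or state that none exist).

A profile is a Nash equilibrium when each player is best-responding to the other.
Row's best responses — vs North: South (payoff 8); vs South: South (payoff 3); vs East: East (payoff 8).
Column's best responses — vs North: East (payoff 7); vs South: East (payoff 8); vs East: North (payoff 8).
No cell has both players best-responding. For instance, Row's best reply to East is East, but against East Column prefers North over East.

There is no pure-strategy Nash equilibrium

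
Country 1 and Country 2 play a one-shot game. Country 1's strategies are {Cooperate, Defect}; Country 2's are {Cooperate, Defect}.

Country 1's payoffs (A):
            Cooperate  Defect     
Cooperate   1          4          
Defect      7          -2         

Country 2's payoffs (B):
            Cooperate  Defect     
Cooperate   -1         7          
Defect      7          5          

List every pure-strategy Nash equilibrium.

(Cooperate, Defect) and (Defect, Cooperate)

Check mutual best responses: a cell is a NE iff neither player can gain by unilaterally deviating.
Country 1's best responses — vs Cooperate: Defect (payoff 7); vs Defect: Cooperate (payoff 4).
Country 2's best responses — vs Cooperate: Defect (payoff 7); vs Defect: Cooperate (payoff 7).
Mutual best responses occur at (Cooperate, Defect) and (Defect, Cooperate); at each, neither player gains by switching.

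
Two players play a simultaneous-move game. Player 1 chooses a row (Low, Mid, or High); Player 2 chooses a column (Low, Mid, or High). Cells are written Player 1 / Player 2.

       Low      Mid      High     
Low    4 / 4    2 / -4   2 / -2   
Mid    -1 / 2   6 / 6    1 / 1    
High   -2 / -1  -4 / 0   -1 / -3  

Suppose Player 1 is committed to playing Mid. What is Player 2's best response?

Mid

With Player 1 fixed at Mid, Player 2's payoffs are: Low → 2, Mid → 6, High → 1.
The maximum is 6, achieved by Mid.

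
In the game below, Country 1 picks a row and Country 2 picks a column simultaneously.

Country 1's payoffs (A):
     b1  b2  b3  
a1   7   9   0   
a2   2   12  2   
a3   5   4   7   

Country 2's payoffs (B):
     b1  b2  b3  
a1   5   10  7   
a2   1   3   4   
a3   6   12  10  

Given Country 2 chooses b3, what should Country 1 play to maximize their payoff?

a3

With Country 2 fixed at b3, Country 1's payoffs are: a1 → 0, a2 → 2, a3 → 7.
The maximum is 7, achieved by a3.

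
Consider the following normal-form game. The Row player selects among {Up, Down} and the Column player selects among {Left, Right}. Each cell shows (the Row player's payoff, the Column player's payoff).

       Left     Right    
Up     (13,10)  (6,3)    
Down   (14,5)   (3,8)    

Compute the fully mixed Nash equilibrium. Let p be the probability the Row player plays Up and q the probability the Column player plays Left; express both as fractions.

In a mixed NE each player is indifferent between their pure strategies, so the opponent's mix sets the indifference.
The Column player indifferent between Left and Right: p·10 + (1−p)·5 = p·3 + (1−p)·8 ⟹ 5 + 5p = 8 + (-5)p ⟹ p = 3/10.
The Row player indifferent between Up and Down: q·13 + (1−q)·6 = q·14 + (1−q)·3 ⟹ 6 + 7q = 3 + 11q ⟹ q = 3/4.

p = 3/10, q = 3/4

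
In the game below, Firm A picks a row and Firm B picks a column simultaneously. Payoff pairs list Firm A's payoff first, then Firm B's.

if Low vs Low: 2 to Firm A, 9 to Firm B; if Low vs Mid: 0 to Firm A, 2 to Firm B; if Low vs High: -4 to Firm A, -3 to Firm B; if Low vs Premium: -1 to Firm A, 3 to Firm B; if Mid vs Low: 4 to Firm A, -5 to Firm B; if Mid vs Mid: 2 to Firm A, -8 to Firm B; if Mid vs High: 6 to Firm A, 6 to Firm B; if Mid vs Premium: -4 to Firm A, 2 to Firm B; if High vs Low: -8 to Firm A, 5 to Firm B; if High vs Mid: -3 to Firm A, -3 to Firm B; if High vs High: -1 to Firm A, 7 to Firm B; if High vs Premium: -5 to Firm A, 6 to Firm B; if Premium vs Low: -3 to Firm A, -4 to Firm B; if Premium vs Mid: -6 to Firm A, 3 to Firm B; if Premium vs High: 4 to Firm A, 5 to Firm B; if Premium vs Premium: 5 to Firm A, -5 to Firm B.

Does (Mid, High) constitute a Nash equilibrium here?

Holding Firm B at High: Firm A gets 6 from Mid, versus -4 from Low, -1 from High, 4 from Premium. No profitable deviation for Firm A.
Holding Firm A at Mid: Firm B gets 6 from High, versus -5 from Low, -8 from Mid, 2 from Premium. No profitable deviation for Firm B either.

Yes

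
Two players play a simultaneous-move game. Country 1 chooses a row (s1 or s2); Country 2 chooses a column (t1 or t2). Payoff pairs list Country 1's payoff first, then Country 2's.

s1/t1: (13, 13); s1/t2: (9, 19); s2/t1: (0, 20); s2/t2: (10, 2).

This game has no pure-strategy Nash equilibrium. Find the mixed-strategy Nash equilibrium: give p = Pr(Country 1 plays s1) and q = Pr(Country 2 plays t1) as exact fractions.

Each player's mixing probability is pinned down by making the *other* player indifferent.
Country 2 indifferent between t1 and t2: p·13 + (1−p)·20 = p·19 + (1−p)·2 ⟹ 20 + (-7)p = 2 + 17p ⟹ p = 3/4.
Country 1 indifferent between s1 and s2: q·13 + (1−q)·9 = q·0 + (1−q)·10 ⟹ 9 + 4q = 10 + (-10)q ⟹ q = 1/14.

p = 3/4, q = 1/14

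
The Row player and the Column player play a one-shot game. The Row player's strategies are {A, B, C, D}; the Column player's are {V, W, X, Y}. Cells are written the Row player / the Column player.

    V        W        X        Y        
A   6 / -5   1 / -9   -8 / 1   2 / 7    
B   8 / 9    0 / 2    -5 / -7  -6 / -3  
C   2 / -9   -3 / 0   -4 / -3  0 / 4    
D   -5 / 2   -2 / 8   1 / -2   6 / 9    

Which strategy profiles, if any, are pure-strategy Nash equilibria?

(B, V) and (D, Y)

A profile is a Nash equilibrium when each player is best-responding to the other.
The Row player's best responses — vs V: B (payoff 8); vs W: A (payoff 1); vs X: D (payoff 1); vs Y: D (payoff 6).
The Column player's best responses — vs A: Y (payoff 7); vs B: V (payoff 9); vs C: Y (payoff 4); vs D: Y (payoff 9).
Mutual best responses occur at (B, V) and (D, Y); at each, neither player gains by switching.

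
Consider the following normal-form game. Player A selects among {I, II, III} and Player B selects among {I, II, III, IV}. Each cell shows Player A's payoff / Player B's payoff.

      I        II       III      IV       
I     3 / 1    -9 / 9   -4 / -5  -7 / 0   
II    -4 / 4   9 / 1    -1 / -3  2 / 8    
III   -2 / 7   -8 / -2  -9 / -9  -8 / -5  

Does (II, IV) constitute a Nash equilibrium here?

Holding Player B at IV: Player A gets 2 from II, versus -7 from I, -8 from III. No profitable deviation for Player A.
Holding Player A at II: Player B gets 8 from IV, versus 4 from I, 1 from II, -3 from III. No profitable deviation for Player B either.

Yes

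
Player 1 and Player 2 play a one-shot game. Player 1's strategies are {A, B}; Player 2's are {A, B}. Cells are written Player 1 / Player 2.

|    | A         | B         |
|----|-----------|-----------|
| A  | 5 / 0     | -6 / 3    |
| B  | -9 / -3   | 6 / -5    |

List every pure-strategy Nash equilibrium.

Find each player's best response to every opponent strategy; NE are the intersections.
Player 1's best responses — vs A: A (payoff 5); vs B: B (payoff 6).
Player 2's best responses — vs A: B (payoff 3); vs B: A (payoff -3).
No cell has both players best-responding. For instance, Player 1's best reply to B is B, but against B Player 2 prefers A over B.

None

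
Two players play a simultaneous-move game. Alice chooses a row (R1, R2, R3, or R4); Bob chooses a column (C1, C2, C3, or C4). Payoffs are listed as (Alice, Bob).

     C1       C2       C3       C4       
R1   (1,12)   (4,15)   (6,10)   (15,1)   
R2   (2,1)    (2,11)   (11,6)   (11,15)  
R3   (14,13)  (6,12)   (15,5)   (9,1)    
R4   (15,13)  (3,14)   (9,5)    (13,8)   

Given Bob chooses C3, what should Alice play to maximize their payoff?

With Bob fixed at C3, Alice's payoffs are: R1 → 6, R2 → 11, R3 → 15, R4 → 9.
The maximum is 15, achieved by R3.

R3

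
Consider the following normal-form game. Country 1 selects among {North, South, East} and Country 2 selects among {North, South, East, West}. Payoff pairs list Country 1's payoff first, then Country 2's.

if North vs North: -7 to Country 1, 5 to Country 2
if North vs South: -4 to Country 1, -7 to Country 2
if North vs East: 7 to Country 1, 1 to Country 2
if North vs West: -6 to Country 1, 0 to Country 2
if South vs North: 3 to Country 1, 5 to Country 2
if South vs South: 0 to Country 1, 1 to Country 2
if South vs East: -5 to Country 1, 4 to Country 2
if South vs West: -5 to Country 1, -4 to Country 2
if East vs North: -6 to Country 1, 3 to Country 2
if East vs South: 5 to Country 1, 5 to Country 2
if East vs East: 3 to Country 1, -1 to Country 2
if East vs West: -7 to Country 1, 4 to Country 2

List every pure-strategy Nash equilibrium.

(South, North) and (East, South)

Check mutual best responses: a cell is a NE iff neither player can gain by unilaterally deviating.
Country 1's best responses — vs North: South (payoff 3); vs South: East (payoff 5); vs East: North (payoff 7); vs West: South (payoff -5).
Country 2's best responses — vs North: North (payoff 5); vs South: North (payoff 5); vs East: South (payoff 5).
Mutual best responses occur at (South, North) and (East, South); at each, neither player gains by switching.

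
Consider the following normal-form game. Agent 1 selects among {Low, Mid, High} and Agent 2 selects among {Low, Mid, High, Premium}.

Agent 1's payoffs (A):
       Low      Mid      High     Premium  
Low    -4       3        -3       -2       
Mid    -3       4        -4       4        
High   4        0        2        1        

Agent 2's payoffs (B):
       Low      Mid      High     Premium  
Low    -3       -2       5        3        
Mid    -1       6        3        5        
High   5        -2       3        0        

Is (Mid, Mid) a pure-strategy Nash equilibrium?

Yes

Holding Agent 2 at Mid: Agent 1 gets 4 from Mid, versus 3 from Low, 0 from High. No profitable deviation for Agent 1.
Holding Agent 1 at Mid: Agent 2 gets 6 from Mid, versus -1 from Low, 3 from High, 5 from Premium. No profitable deviation for Agent 2 either.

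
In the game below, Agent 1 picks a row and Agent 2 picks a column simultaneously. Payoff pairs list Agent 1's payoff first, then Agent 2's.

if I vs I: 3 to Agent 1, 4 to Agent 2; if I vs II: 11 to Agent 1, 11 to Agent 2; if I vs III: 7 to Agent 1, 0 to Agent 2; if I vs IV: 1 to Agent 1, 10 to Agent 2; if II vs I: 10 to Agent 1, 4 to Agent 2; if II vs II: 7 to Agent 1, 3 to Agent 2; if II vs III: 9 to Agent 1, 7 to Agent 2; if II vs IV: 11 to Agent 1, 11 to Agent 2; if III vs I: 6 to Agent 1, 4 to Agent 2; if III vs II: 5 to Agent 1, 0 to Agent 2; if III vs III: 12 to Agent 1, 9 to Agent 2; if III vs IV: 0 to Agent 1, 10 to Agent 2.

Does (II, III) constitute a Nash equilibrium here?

Holding Agent 2 at III: Agent 1 gets 9 from II but could get 12 by switching to III. Agent 1 has a profitable deviation.

No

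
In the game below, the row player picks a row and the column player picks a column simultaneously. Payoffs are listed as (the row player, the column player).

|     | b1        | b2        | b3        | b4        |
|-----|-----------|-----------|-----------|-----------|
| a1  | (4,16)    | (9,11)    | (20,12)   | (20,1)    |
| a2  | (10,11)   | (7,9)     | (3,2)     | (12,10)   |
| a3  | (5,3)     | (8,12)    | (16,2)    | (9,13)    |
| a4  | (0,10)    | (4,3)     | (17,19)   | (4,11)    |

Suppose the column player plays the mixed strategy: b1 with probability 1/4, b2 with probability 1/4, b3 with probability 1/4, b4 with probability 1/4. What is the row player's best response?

Compute the row player's expected payoff from each pure strategy against the given mix.
a1: (1/4)·4 + (1/4)·9 + (1/4)·20 + (1/4)·20 = 53/4
a2: (1/4)·10 + (1/4)·7 + (1/4)·3 + (1/4)·12 = 8
a3: (1/4)·5 + (1/4)·8 + (1/4)·16 + (1/4)·9 = 19/2
a4: (1/4)·0 + (1/4)·4 + (1/4)·17 + (1/4)·4 = 25/4
Highest expected payoff is 53/4, from a1.

a1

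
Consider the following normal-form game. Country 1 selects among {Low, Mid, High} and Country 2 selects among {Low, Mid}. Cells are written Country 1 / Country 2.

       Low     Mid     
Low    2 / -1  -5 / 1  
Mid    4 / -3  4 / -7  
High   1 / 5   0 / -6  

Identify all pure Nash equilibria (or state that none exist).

(Mid, Low)

Check mutual best responses: a cell is a NE iff neither player can gain by unilaterally deviating.
Country 1's best responses — vs Low: Mid (payoff 4); vs Mid: Mid (payoff 4).
Country 2's best responses — vs Low: Mid (payoff 1); vs Mid: Low (payoff -3); vs High: Low (payoff 5).
The only mutual best response is (Mid, Low); neither player gains by switching there.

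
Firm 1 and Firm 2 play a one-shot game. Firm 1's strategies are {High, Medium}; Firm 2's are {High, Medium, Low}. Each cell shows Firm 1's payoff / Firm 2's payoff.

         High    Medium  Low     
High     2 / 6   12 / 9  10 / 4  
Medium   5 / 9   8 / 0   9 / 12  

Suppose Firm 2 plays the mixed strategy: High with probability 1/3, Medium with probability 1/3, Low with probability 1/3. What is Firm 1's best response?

Firm 1's best reply maximizes expected payoff against the mix.
High: (1/3)·2 + (1/3)·12 + (1/3)·10 = 8
Medium: (1/3)·5 + (1/3)·8 + (1/3)·9 = 22/3
Highest expected payoff is 8, from High.

High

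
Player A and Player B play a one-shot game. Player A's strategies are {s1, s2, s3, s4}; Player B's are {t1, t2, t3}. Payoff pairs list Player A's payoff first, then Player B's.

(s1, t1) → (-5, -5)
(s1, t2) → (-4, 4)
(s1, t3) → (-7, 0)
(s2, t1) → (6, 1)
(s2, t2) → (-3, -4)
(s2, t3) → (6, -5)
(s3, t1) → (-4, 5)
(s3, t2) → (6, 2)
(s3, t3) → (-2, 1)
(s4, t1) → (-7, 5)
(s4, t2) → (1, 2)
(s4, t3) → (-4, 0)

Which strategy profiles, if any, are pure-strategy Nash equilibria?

Find each player's best response to every opponent strategy; NE are the intersections.
Player A's best responses — vs t1: s2 (payoff 6); vs t2: s3 (payoff 6); vs t3: s2 (payoff 6).
Player B's best responses — vs s1: t2 (payoff 4); vs s2: t1 (payoff 1); vs s3: t1 (payoff 5); vs s4: t1 (payoff 5).
The only mutual best response is (s2, t1); neither player gains by switching there.

(s2, t1)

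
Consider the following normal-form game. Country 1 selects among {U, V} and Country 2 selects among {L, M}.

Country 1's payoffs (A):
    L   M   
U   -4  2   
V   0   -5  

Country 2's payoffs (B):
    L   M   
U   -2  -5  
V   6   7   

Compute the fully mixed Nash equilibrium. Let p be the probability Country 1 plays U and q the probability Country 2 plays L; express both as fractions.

p = 1/4, q = 7/11

Each player's mixing probability is pinned down by making the *other* player indifferent.
Country 2 indifferent between L and M: p·(-2) + (1−p)·6 = p·(-5) + (1−p)·7 ⟹ 6 + (-8)p = 7 + (-12)p ⟹ p = 1/4.
Country 1 indifferent between U and V: q·(-4) + (1−q)·2 = q·0 + (1−q)·(-5) ⟹ 2 + (-6)q = (-5) + 5q ⟹ q = 7/11.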